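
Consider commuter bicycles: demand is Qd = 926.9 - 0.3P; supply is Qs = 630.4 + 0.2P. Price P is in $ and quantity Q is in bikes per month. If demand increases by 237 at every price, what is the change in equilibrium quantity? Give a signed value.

Set Qd = Qs: 926.9 - 0.3P = 630.4 + 0.2P, so 296.5 = 0.5P and P* = 593.
From the demand curve, Q* = 926.9 - 0.3(593) = 749.
After the shift, demand is Qd = 1163.9 - 0.3P.
New equilibrium: 533.5 = 0.5P, so P = 1067 and Q = 843.8.
ΔQ = 843.8 - 749 = 94.8.

ΔQ = 94.8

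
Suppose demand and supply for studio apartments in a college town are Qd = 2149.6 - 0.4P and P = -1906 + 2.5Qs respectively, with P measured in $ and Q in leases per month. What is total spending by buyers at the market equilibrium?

Solving each curve for Q: Qs = 762.4 + 0.4P.
At equilibrium Qd = Qs, so 2149.6 - 0.4P = 762.4 + 0.4P; collecting terms, 1387.2 = 0.8P and P* = 1734.
Then Q* = 2149.6 - 0.4(1734) = 1456.
Total spending by buyers = P* × Q* = 1734 × 1456 = 2524704.

Total spending by buyers = 2524704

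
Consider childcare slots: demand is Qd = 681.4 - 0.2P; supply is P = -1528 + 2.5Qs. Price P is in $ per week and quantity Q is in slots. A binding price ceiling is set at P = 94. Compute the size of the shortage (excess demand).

Shortage = 13.8

Inverting to quantity form: Qs = 611.2 + 0.4P.
With P fixed at 94, quantity demanded is 662.6 and quantity supplied is 648.8.
Shortage = Qd - Qs = 662.6 - 648.8 = 13.8.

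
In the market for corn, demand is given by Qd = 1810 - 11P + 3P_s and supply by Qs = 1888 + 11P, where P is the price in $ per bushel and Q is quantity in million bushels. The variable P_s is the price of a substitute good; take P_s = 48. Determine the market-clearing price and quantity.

With P_s = 48, demand is Qd = 1954 - 11P.
Equating demand and supply, 1954 - 11P = 1888 + 11P gives 22P = 66, so P* = 3.
Substitute back: Q* = 1954 - 11(3) = 1921.

P* = 3, Q* = 1921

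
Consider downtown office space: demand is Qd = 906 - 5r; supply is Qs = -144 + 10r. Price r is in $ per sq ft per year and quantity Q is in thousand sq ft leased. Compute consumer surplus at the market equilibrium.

Consumer surplus = 30913.6

Equating demand and supply, 906 - 5r = -144 + 10r gives 15r = 1050, so r* = 70.
Plugging r* into demand: Q* = 906 - 5(70) = 556.
Demand choke price (Qd = 0): r = 906/5 = 181.2. Consumer surplus = ½ × (181.2 - 70) × 556 = 30913.6.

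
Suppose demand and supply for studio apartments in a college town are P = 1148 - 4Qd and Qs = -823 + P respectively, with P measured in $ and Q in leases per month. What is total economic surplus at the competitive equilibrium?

Total surplus = 10562.5

Rewriting in direct form: Qd = 287 - 0.25P.
At equilibrium Qd = Qs, so 287 - 0.25P = -823 + P; collecting terms, 1110 = 1.25P and P* = 888.
Substitute back: Q* = 287 - 0.25(888) = 65.
Demand choke price = 1148; supply choke price = 823. CS = ½(1148 - 888)(65) = 8450; PS = ½(888 - 823)(65) = 2112.5. Total surplus = 10562.5.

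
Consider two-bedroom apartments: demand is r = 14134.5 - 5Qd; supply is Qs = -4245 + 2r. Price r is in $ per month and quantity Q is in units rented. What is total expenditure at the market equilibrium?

Total expenditure = 7020468

Rewriting in direct form: Qd = 2826.9 - 0.2r.
At equilibrium Qd = Qs, so 2826.9 - 0.2r = -4245 + 2r; collecting terms, 7071.9 = 2.2r and r* = 3214.5.
Plugging r* into demand: Q* = 2826.9 - 0.2(3214.5) = 2184.
Total expenditure = r* × Q* = 3214.5 × 2184 = 7020468.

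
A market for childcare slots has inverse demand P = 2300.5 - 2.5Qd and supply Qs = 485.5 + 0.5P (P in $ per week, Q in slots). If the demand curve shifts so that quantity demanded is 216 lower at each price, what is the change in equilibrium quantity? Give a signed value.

In direct form, Qd = 920.2 - 0.4P.
Equating demand and supply, 920.2 - 0.4P = 485.5 + 0.5P gives 0.9P = 434.7, so P* = 483.
Substitute back: Q* = 920.2 - 0.4(483) = 727.
After the shift, demand is Qd = 704.2 - 0.4P.
The new intersection has 218.7 = 0.9P, i.e. P = 243, Q = 607.
ΔQ = 607 - 727 = -120.

ΔQ = -120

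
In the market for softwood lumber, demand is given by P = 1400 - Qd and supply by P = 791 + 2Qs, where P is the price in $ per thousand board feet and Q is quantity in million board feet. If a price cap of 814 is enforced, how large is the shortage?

Rewriting in direct form: Qd = 1400 - P and Qs = -395.5 + 0.5P.
With P fixed at 814, quantity demanded is 586 and quantity supplied is 11.5.
Shortage = Qd - Qs = 586 - 11.5 = 574.5.

Shortage = 574.5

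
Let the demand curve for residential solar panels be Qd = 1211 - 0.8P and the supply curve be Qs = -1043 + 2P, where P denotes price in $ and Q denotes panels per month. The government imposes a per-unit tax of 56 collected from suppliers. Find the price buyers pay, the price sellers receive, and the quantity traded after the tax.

The tax drives a wedge P_b - P_s = 56. Substituting P_s = P_b - 56 into supply: Qs = -1155 + 2P_b.
Market clearing requires 1211 - 0.8P_b = -1155 + 2P_b; hence 2366 = 2.8P_b and P_b = 845.
Then P_s = 845 - 56 = 789 and Q = 1211 - 0.8(845) = 535.

P_b = 845, P_s = 789, Q = 535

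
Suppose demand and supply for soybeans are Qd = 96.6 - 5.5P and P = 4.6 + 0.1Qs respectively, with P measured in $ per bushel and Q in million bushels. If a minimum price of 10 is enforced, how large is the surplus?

Surplus = 12.4

Solving each curve for Q: Qs = -46 + 10P.
At P = 10: Qd = 41.6 and Qs = 54.
Surplus = Qs - Qd = 54 - 41.6 = 12.4.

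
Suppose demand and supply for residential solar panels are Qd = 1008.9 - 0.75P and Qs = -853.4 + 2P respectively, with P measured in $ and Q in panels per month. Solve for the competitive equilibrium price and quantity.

At equilibrium Qd = Qs, so 1008.9 - 0.75P = -853.4 + 2P; collecting terms, 1862.3 = 2.75P and P* = 677.2.
Substitute back: Q* = 1008.9 - 0.75(677.2) = 501.

P* = 677.2, Q* = 501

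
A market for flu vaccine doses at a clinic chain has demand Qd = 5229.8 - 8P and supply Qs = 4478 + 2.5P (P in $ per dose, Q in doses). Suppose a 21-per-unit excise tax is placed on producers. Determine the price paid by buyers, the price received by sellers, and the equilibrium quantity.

The tax drives a wedge P_b - P_s = 21. Substituting P_s = P_b - 21 into supply: Qs = 4425.5 + 2.5P_b.
Set Qd = Qs: 5229.8 - 8P_b = 4425.5 + 2.5P_b, so 804.3 = 10.5P_b and P_b = 76.6.
So P_s = 55.6 and the quantity traded is Q = 5229.8 - 8(76.6) = 4617.

P_b = 76.6, P_s = 55.6, Q = 4617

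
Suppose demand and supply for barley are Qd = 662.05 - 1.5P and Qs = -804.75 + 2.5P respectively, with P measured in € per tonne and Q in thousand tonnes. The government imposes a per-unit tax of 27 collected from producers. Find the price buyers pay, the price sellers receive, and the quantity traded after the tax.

P_b = 383.575, P_s = 356.575, Q = 86.6875

Producers keep P_s = P_b - 27 per unit, so supply in terms of the buyer price is Qs = -872.25 + 2.5P_b.
Set Qd = Qs: 662.05 - 1.5P_b = -872.25 + 2.5P_b, so 1534.3 = 4P_b and P_b = 383.575.
Then P_s = 383.575 - 27 = 356.575 and Q = 662.05 - 1.5(383.575) = 86.6875.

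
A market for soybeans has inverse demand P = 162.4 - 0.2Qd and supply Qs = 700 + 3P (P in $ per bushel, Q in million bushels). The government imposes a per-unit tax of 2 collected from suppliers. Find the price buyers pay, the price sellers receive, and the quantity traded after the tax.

P_b = 14.75, P_s = 12.75, Q = 738.25

In direct form, Qd = 812 - 5P.
Suppliers keep P_s = P_b - 2 per unit, so supply in terms of the buyer price is Qs = 694 + 3P_b.
Set Qd = Qs: 812 - 5P_b = 694 + 3P_b, so 118 = 8P_b and P_b = 14.75.
Then P_s = 14.75 - 2 = 12.75 and Q = 812 - 5(14.75) = 738.25.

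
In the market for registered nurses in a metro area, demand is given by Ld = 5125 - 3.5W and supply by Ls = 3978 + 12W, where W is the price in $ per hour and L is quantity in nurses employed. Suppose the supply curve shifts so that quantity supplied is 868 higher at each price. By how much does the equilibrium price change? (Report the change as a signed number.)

Equating demand and supply, 5125 - 3.5W = 3978 + 12W gives 15.5W = 1147, so W* = 74.
Plugging W* into demand: L* = 5125 - 3.5(74) = 4866.
After the shift, supply is Ls = 4846 + 12W.
New equilibrium: 279 = 15.5W, so W = 18 and L = 5062.
ΔW = 18 - 74 = -56.

ΔW = -56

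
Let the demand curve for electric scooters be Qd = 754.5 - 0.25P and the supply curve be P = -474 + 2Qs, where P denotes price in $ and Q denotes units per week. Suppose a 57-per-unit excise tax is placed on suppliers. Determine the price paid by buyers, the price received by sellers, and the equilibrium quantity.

In direct form, Qs = 237 + 0.5P.
With a tax of 57 on suppliers, they supply based on the net price P_s = P_b - 57, so Qs = 208.5 + 0.5P_b.
Equate demand and the shifted supply: 754.5 - 0.25P_b = 208.5 + 0.5P_b, giving 0.75P_b = 546, so P_b = 728.
Then P_s = 728 - 57 = 671 and Q = 754.5 - 0.25(728) = 572.5.

P_b = 728, P_s = 671, Q = 572.5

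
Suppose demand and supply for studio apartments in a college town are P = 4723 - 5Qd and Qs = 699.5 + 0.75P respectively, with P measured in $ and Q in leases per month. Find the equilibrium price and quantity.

P* = 258, Q* = 893

Inverting to quantity form: Qd = 944.6 - 0.2P.
The market clears where 944.6 - 0.2P = 699.5 + 0.75P. Rearranging, 0.95P = 245.1, hence P* = 258.
Plugging P* into demand: Q* = 944.6 - 0.2(258) = 893.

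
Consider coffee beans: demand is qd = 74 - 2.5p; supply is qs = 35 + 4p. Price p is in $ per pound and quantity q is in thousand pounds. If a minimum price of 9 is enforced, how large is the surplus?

With p fixed at 9, quantity demanded is 51.5 and quantity supplied is 71.
Surplus = qs - qd = 71 - 51.5 = 19.5.

Surplus = 19.5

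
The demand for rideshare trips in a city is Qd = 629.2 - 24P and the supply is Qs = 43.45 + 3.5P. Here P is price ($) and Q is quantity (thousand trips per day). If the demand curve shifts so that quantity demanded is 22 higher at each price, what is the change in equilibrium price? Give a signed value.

ΔP = 0.8

The market clears where 629.2 - 24P = 43.45 + 3.5P. Rearranging, 27.5P = 585.75, hence P* = 21.3.
Plugging P* into demand: Q* = 629.2 - 24(21.3) = 118.
After the shift, demand is Qd = 651.2 - 24P.
Re-solving, 27.5P = 607.75 gives P = 22.1 and Q = 120.8.
ΔP = 22.1 - 21.3 = 0.8.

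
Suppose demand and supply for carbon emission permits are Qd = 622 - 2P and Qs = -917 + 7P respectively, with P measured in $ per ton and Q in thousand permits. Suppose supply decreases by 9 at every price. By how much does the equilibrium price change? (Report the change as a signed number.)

Set Qd = Qs: 622 - 2P = -917 + 7P, so 1539 = 9P and P* = 171.
Substitute back: Q* = 622 - 2(171) = 280.
After the shift, supply is Qs = -926 + 7P.
New equilibrium: 1548 = 9P, so P = 172 and Q = 278.
ΔP = 172 - 171 = 1.

ΔP = 1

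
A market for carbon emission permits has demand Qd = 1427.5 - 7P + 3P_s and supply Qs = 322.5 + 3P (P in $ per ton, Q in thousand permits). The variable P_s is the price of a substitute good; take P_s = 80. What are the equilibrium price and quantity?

P* = 134.5, Q* = 726

With P_s = 80, demand is Qd = 1667.5 - 7P.
At equilibrium Qd = Qs, so 1667.5 - 7P = 322.5 + 3P; collecting terms, 1345 = 10P and P* = 134.5.
Substitute back: Q* = 1667.5 - 7(134.5) = 726.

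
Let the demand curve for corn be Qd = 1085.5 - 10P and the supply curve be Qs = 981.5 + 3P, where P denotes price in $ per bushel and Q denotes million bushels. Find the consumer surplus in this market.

Consumer surplus = 50551.5125

Set Qd = Qs: 1085.5 - 10P = 981.5 + 3P, so 104 = 13P and P* = 8.
Substitute back: Q* = 1085.5 - 10(8) = 1005.5.
Demand choke price (Qd = 0): P = 1085.5/10 = 108.55. Consumer surplus = ½ × (108.55 - 8) × 1005.5 = 50551.5125.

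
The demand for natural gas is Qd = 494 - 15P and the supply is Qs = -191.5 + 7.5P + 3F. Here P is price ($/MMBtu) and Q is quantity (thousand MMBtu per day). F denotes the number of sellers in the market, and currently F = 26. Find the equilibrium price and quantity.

P* = 27, Q* = 89

With F = 26, supply is Qs = -113.5 + 7.5P.
Set Qd = Qs: 494 - 15P = -113.5 + 7.5P, so 607.5 = 22.5P and P* = 27.
Then Q* = 494 - 15(27) = 89.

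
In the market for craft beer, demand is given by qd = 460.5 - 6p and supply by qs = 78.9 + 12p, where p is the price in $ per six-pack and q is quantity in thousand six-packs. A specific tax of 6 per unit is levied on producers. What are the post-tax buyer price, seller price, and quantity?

With a tax of 6 on producers, they supply based on the net price p_s = p_b - 6, so qs = 6.9 + 12p_b.
Set qd = qs: 460.5 - 6p_b = 6.9 + 12p_b, so 453.6 = 18p_b and p_b = 25.2.
Then p_s = 25.2 - 6 = 19.2 and q = 460.5 - 6(25.2) = 309.3.

p_b = 25.2, p_s = 19.2, q = 309.3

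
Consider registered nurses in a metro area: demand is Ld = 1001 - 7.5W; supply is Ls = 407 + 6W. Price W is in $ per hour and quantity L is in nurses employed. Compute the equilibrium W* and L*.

At equilibrium Ld = Ls, so 1001 - 7.5W = 407 + 6W; collecting terms, 594 = 13.5W and W* = 44.
Then L* = 1001 - 7.5(44) = 671.

W* = 44, L* = 671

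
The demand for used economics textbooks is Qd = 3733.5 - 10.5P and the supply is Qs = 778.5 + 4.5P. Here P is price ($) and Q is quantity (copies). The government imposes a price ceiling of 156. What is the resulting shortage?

Shortage = 615

With P fixed at 156, quantity demanded is 2095.5 and quantity supplied is 1480.5.
Shortage = Qd - Qs = 2095.5 - 1480.5 = 615.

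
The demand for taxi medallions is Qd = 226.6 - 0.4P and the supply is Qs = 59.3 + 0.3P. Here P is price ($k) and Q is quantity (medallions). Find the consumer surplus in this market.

Equating demand and supply, 226.6 - 0.4P = 59.3 + 0.3P gives 0.7P = 167.3, so P* = 239.
Then Q* = 226.6 - 0.4(239) = 131.
Demand choke price (Qd = 0): P = 226.6/0.4 = 566.5. Consumer surplus = ½ × (566.5 - 239) × 131 = 21451.25.

Consumer surplus = 21451.25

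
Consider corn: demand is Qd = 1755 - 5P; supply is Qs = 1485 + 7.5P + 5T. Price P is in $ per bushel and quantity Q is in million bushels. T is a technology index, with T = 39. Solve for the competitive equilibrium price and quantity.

P* = 6, Q* = 1725

With T = 39, supply is Qs = 1680 + 7.5P.
At equilibrium Qd = Qs, so 1755 - 5P = 1680 + 7.5P; collecting terms, 75 = 12.5P and P* = 6.
Then Q* = 1755 - 5(6) = 1725.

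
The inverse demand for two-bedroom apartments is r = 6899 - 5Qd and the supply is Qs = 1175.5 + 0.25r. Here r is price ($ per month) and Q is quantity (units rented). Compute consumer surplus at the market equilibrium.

Consumer surplus = 4153802.5

Solving each curve for Q: Qd = 1379.8 - 0.2r.
Set Qd = Qs: 1379.8 - 0.2r = 1175.5 + 0.25r, so 204.3 = 0.45r and r* = 454.
Then Q* = 1379.8 - 0.2(454) = 1289.
Demand choke price (Qd = 0): r = 1379.8/0.2 = 6899. Consumer surplus = ½ × (6899 - 454) × 1289 = 4153802.5.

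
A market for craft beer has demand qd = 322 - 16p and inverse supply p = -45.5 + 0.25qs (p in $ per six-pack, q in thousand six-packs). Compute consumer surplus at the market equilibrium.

Consumer surplus = 1378.125

In direct form, qs = 182 + 4p.
At equilibrium qd = qs, so 322 - 16p = 182 + 4p; collecting terms, 140 = 20p and p* = 7.
Plugging p* into demand: q* = 322 - 16(7) = 210.
Demand choke price (qd = 0): p = 322/16 = 20.125. Consumer surplus = ½ × (20.125 - 7) × 210 = 1378.125.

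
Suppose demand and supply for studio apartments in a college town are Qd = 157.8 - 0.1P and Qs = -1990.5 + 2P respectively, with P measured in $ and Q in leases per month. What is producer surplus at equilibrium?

Producer surplus = 770.0625

The market clears where 157.8 - 0.1P = -1990.5 + 2P. Rearranging, 2.1P = 2148.3, hence P* = 1023.
Substitute back: Q* = 157.8 - 0.1(1023) = 55.5.
Supply choke price (Qs = 0): P = 995.25. Producer surplus = ½ × (1023 - 995.25) × 55.5 = 770.0625.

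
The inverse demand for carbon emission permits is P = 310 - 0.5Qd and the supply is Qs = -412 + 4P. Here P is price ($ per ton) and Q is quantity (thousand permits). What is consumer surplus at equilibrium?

Consumer surplus = 19044

Solving each curve for Q: Qd = 620 - 2P.
At equilibrium Qd = Qs, so 620 - 2P = -412 + 4P; collecting terms, 1032 = 6P and P* = 172.
From the demand curve, Q* = 620 - 2(172) = 276.
Demand choke price (Qd = 0): P = 620/2 = 310. Consumer surplus = ½ × (310 - 172) × 276 = 19044.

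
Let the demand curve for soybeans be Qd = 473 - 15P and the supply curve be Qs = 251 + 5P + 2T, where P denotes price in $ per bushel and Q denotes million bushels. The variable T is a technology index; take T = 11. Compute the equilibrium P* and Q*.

With T = 11, supply is Qs = 273 + 5P.
At equilibrium Qd = Qs, so 473 - 15P = 273 + 5P; collecting terms, 200 = 20P and P* = 10.
Plugging P* into demand: Q* = 473 - 15(10) = 323.

P* = 10, Q* = 323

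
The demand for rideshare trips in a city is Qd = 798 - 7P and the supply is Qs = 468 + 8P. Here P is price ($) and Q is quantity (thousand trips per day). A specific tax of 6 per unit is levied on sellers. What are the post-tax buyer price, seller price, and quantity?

Sellers keep P_s = P_b - 6 per unit, so supply in terms of the buyer price is Qs = 420 + 8P_b.
Equate demand and the shifted supply: 798 - 7P_b = 420 + 8P_b, giving 15P_b = 378, so P_b = 25.2.
So P_s = 19.2 and the quantity traded is Q = 798 - 7(25.2) = 621.6.

P_b = 25.2, P_s = 19.2, Q = 621.6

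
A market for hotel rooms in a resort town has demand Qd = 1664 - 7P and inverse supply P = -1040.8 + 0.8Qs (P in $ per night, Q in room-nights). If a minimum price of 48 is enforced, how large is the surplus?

Solving each curve for Q: Qs = 1301 + 1.25P.
At P = 48: Qd = 1328 and Qs = 1361.
Surplus = Qs - Qd = 1361 - 1328 = 33.

Surplus = 33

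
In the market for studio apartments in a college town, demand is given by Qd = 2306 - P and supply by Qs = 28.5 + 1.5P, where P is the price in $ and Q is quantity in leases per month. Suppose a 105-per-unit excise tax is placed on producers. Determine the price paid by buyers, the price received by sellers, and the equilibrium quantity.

P_b = 974, P_s = 869, Q = 1332

The tax drives a wedge P_b - P_s = 105. Substituting P_s = P_b - 105 into supply: Qs = -129 + 1.5P_b.
Equate demand and the shifted supply: 2306 - P_b = -129 + 1.5P_b, giving 2.5P_b = 2435, so P_b = 974.
Then P_s = 974 - 105 = 869 and Q = 2306 - 974 = 1332.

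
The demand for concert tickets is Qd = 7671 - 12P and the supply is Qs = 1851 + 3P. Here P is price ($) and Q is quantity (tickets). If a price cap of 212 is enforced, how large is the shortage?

With P fixed at 212, quantity demanded is 5127 and quantity supplied is 2487.
Shortage = Qd - Qs = 5127 - 2487 = 2640.

Shortage = 2640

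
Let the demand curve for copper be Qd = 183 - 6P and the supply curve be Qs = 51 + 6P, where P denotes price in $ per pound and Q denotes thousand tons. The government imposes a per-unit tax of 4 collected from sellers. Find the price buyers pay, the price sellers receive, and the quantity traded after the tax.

P_b = 13, P_s = 9, Q = 105

The tax drives a wedge P_b - P_s = 4. Substituting P_s = P_b - 4 into supply: Qs = 27 + 6P_b.
Equate demand and the shifted supply: 183 - 6P_b = 27 + 6P_b, giving 12P_b = 156, so P_b = 13.
Then P_s = 13 - 4 = 9 and Q = 183 - 6(13) = 105.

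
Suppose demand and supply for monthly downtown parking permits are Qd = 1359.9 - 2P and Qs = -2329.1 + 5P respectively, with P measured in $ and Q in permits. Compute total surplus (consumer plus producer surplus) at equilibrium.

Total surplus = 32751.1835

The market clears where 1359.9 - 2P = -2329.1 + 5P. Rearranging, 7P = 3689, hence P* = 527.
From the demand curve, Q* = 1359.9 - 2(527) = 305.9.
Demand choke price = 679.95; supply choke price = 465.82. CS = ½(679.95 - 527)(305.9) = 23393.7025; PS = ½(527 - 465.82)(305.9) = 9357.481. Total surplus = 32751.1835.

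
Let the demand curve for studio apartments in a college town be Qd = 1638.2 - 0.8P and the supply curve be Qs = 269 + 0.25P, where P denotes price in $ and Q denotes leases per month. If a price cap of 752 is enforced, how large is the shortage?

With P fixed at 752, quantity demanded is 1036.6 and quantity supplied is 457.
Shortage = Qd - Qs = 1036.6 - 457 = 579.6.

Shortage = 579.6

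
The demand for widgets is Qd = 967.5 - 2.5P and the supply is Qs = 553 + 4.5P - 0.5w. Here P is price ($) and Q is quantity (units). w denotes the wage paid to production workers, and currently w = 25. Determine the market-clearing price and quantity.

With w = 25, supply is Qs = 540.5 + 4.5P.
At equilibrium Qd = Qs, so 967.5 - 2.5P = 540.5 + 4.5P; collecting terms, 427 = 7P and P* = 61.
Then Q* = 967.5 - 2.5(61) = 815.

P* = 61, Q* = 815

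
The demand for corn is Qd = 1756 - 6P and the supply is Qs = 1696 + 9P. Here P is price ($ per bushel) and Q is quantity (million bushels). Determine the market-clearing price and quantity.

P* = 4, Q* = 1732

At equilibrium Qd = Qs, so 1756 - 6P = 1696 + 9P; collecting terms, 60 = 15P and P* = 4.
Plugging P* into demand: Q* = 1756 - 6(4) = 1732.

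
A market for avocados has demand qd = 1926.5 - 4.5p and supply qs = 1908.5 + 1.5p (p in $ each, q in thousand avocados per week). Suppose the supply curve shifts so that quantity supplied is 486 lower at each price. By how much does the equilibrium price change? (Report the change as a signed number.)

Δp = 81

The market clears where 1926.5 - 4.5p = 1908.5 + 1.5p. Rearranging, 6p = 18, hence p* = 3.
Substitute back: q* = 1926.5 - 4.5(3) = 1913.
After the shift, supply is qs = 1422.5 + 1.5p.
New equilibrium: 504 = 6p, so p = 84 and q = 1548.5.
Δp = 84 - 3 = 81.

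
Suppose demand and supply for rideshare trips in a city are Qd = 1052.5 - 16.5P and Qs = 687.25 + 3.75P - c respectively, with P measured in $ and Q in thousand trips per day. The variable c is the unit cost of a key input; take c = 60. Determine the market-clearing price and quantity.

P* = 21, Q* = 706

With c = 60, supply is Qs = 627.25 + 3.75P.
At equilibrium Qd = Qs, so 1052.5 - 16.5P = 627.25 + 3.75P; collecting terms, 425.25 = 20.25P and P* = 21.
Substitute back: Q* = 1052.5 - 16.5(21) = 706.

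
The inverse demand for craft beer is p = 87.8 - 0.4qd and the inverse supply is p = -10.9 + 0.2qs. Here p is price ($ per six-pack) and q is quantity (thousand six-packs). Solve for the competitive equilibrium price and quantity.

p* = 22, q* = 164.5

In direct form, qd = 219.5 - 2.5p and qs = 54.5 + 5p.
Set qd = qs: 219.5 - 2.5p = 54.5 + 5p, so 165 = 7.5p and p* = 22.
Plugging p* into demand: q* = 219.5 - 2.5(22) = 164.5.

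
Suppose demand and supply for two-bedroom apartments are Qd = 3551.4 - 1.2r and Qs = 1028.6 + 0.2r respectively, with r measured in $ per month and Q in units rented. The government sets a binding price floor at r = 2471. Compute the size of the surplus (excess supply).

Evaluating both curves at the floor price 2471 gives Qd = 586.2, Qs = 1522.8.
Surplus = Qs - Qd = 1522.8 - 586.2 = 936.6.

Surplus = 936.6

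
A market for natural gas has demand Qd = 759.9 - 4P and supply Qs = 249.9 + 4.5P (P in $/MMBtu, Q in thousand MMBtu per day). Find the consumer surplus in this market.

At equilibrium Qd = Qs, so 759.9 - 4P = 249.9 + 4.5P; collecting terms, 510 = 8.5P and P* = 60.
Plugging P* into demand: Q* = 759.9 - 4(60) = 519.9.
Demand choke price (Qd = 0): P = 759.9/4 = 189.975. Consumer surplus = ½ × (189.975 - 60) × 519.9 = 33787.00125.

Consumer surplus = 33787.00125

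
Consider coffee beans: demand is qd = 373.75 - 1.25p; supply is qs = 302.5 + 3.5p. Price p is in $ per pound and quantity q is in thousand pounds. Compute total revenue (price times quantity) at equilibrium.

At equilibrium qd = qs, so 373.75 - 1.25p = 302.5 + 3.5p; collecting terms, 71.25 = 4.75p and p* = 15.
Then q* = 373.75 - 1.25(15) = 355.
Total revenue = p* × q* = 15 × 355 = 5325.

Total revenue = 5325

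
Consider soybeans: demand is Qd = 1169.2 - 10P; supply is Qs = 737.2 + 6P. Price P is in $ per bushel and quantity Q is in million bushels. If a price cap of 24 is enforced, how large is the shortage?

Shortage = 48

At P = 24: Qd = 929.2 and Qs = 881.2.
Shortage = Qd - Qs = 929.2 - 881.2 = 48.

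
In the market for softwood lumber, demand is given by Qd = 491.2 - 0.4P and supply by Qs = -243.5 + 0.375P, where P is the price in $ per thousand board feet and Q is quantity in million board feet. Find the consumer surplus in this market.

At equilibrium Qd = Qs, so 491.2 - 0.4P = -243.5 + 0.375P; collecting terms, 734.7 = 0.775P and P* = 948.
Substitute back: Q* = 491.2 - 0.4(948) = 112.
Demand choke price (Qd = 0): P = 491.2/0.4 = 1228. Consumer surplus = ½ × (1228 - 948) × 112 = 15680.

Consumer surplus = 15680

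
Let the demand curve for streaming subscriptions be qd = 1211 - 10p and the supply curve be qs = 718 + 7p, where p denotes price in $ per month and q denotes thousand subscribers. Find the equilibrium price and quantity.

p* = 29, q* = 921

At equilibrium qd = qs, so 1211 - 10p = 718 + 7p; collecting terms, 493 = 17p and p* = 29.
Substitute back: q* = 1211 - 10(29) = 921.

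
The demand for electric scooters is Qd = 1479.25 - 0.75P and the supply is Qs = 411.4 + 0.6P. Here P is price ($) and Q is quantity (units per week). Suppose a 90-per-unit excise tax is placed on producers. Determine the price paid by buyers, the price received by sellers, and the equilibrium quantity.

The tax drives a wedge P_b - P_s = 90. Substituting P_s = P_b - 90 into supply: Qs = 357.4 + 0.6P_b.
Equate demand and the shifted supply: 1479.25 - 0.75P_b = 357.4 + 0.6P_b, giving 1.35P_b = 1121.85, so P_b = 831.
So P_s = 741 and the quantity traded is Q = 1479.25 - 0.75(831) = 856.

P_b = 831, P_s = 741, Q = 856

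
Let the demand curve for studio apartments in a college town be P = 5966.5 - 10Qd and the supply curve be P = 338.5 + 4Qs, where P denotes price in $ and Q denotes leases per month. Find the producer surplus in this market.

In direct form, Qd = 596.65 - 0.1P and Qs = -84.625 + 0.25P.
At equilibrium Qd = Qs, so 596.65 - 0.1P = -84.625 + 0.25P; collecting terms, 681.275 = 0.35P and P* = 1946.5.
From the demand curve, Q* = 596.65 - 0.1(1946.5) = 402.
Supply choke price (Qs = 0): P = 338.5. Producer surplus = ½ × (1946.5 - 338.5) × 402 = 323208.

Producer surplus = 323208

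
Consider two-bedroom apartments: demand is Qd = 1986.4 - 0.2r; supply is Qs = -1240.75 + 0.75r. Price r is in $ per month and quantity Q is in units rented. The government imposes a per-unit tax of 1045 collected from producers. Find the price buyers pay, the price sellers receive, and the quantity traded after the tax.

r_b = 4222, r_s = 3177, Q = 1142

The tax drives a wedge r_b - r_s = 1045. Substituting r_s = r_b - 1045 into supply: Qs = -2024.5 + 0.75r_b.
Market clearing requires 1986.4 - 0.2r_b = -2024.5 + 0.75r_b; hence 4010.9 = 0.95r_b and r_b = 4222.
Then r_s = 4222 - 1045 = 3177 and Q = 1986.4 - 0.2(4222) = 1142.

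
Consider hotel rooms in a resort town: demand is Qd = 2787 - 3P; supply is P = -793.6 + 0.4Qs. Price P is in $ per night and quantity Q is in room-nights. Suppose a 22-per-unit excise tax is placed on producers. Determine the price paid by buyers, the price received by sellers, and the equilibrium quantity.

In direct form, Qs = 1984 + 2.5P.
With a tax of 22 on producers, they supply based on the net price P_s = P_b - 22, so Qs = 1929 + 2.5P_b.
Market clearing requires 2787 - 3P_b = 1929 + 2.5P_b; hence 858 = 5.5P_b and P_b = 156.
Then P_s = 156 - 22 = 134 and Q = 2787 - 3(156) = 2319.

P_b = 156, P_s = 134, Q = 2319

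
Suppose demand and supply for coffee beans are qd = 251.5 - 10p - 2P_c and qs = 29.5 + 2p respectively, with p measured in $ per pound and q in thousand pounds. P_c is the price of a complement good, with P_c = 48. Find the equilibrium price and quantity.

With P_c = 48, demand is qd = 155.5 - 10p.
Equating demand and supply, 155.5 - 10p = 29.5 + 2p gives 12p = 126, so p* = 10.5.
From the demand curve, q* = 155.5 - 10(10.5) = 50.5.

p* = 10.5, q* = 50.5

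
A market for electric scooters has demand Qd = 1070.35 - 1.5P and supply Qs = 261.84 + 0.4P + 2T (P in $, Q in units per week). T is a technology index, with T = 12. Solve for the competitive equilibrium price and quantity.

With T = 12, supply is Qs = 285.84 + 0.4P.
Equating demand and supply, 1070.35 - 1.5P = 285.84 + 0.4P gives 1.9P = 784.51, so P* = 412.9.
Then Q* = 1070.35 - 1.5(412.9) = 451.

P* = 412.9, Q* = 451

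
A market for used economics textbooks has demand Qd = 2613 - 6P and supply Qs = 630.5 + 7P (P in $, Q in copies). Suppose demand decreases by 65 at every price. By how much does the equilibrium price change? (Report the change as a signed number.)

ΔP = -5

Equating demand and supply, 2613 - 6P = 630.5 + 7P gives 13P = 1982.5, so P* = 152.5.
Plugging P* into demand: Q* = 2613 - 6(152.5) = 1698.
After the shift, demand is Qd = 2548 - 6P.
The new intersection has 1917.5 = 13P, i.e. P = 147.5, Q = 1663.
ΔP = 147.5 - 152.5 = -5.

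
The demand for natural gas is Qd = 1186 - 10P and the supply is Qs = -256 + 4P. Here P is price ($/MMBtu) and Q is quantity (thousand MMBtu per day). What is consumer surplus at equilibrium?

Consumer surplus = 1216.8

Set Qd = Qs: 1186 - 10P = -256 + 4P, so 1442 = 14P and P* = 103.
Then Q* = 1186 - 10(103) = 156.
Demand choke price (Qd = 0): P = 1186/10 = 118.6. Consumer surplus = ½ × (118.6 - 103) × 156 = 1216.8.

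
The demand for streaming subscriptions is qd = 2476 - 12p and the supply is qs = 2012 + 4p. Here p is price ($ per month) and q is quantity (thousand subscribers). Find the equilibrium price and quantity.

p* = 29, q* = 2128

At equilibrium qd = qs, so 2476 - 12p = 2012 + 4p; collecting terms, 464 = 16p and p* = 29.
Plugging p* into demand: q* = 2476 - 12(29) = 2128.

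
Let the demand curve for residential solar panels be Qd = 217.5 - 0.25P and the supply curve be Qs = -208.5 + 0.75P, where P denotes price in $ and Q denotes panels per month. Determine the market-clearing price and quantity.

Set Qd = Qs: 217.5 - 0.25P = -208.5 + 0.75P, so 426 = P and P* = 426.
From the demand curve, Q* = 217.5 - 0.25(426) = 111.

P* = 426, Q* = 111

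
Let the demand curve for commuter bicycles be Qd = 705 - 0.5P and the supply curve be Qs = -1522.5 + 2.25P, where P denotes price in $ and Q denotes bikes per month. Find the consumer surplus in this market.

Consumer surplus = 90000

The market clears where 705 - 0.5P = -1522.5 + 2.25P. Rearranging, 2.75P = 2227.5, hence P* = 810.
From the demand curve, Q* = 705 - 0.5(810) = 300.
Demand choke price (Qd = 0): P = 705/0.5 = 1410. Consumer surplus = ½ × (1410 - 810) × 300 = 90000.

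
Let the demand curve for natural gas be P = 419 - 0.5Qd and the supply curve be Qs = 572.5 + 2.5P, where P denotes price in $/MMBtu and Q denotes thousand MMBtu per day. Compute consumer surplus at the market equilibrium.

Consumer surplus = 129600

Rewriting in direct form: Qd = 838 - 2P.
Set Qd = Qs: 838 - 2P = 572.5 + 2.5P, so 265.5 = 4.5P and P* = 59.
Then Q* = 838 - 2(59) = 720.
Demand choke price (Qd = 0): P = 838/2 = 419. Consumer surplus = ½ × (419 - 59) × 720 = 129600.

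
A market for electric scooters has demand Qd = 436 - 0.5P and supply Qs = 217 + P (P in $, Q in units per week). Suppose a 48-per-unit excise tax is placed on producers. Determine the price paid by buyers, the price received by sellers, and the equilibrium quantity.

With a tax of 48 on producers, they supply based on the net price P_s = P_b - 48, so Qs = 169 + P_b.
Equate demand and the shifted supply: 436 - 0.5P_b = 169 + P_b, giving 1.5P_b = 267, so P_b = 178.
Then P_s = 178 - 48 = 130 and Q = 436 - 0.5(178) = 347.

P_b = 178, P_s = 130, Q = 347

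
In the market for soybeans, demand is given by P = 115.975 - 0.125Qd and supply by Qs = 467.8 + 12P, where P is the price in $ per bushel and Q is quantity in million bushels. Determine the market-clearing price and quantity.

Solving each curve for Q: Qd = 927.8 - 8P.
At equilibrium Qd = Qs, so 927.8 - 8P = 467.8 + 12P; collecting terms, 460 = 20P and P* = 23.
Substitute back: Q* = 927.8 - 8(23) = 743.8.

P* = 23, Q* = 743.8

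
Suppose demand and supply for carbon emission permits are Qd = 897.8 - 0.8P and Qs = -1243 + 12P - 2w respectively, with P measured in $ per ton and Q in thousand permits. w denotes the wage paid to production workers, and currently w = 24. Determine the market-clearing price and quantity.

With w = 24, supply is Qs = -1291 + 12P.
The market clears where 897.8 - 0.8P = -1291 + 12P. Rearranging, 12.8P = 2188.8, hence P* = 171.
Then Q* = 897.8 - 0.8(171) = 761.

P* = 171, Q* = 761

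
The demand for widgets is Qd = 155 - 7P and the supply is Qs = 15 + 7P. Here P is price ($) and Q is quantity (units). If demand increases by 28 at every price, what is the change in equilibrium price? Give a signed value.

At equilibrium Qd = Qs, so 155 - 7P = 15 + 7P; collecting terms, 140 = 14P and P* = 10.
Substitute back: Q* = 155 - 7(10) = 85.
After the shift, demand is Qd = 183 - 7P.
Re-solving, 14P = 168 gives P = 12 and Q = 99.
ΔP = 12 - 10 = 2.

ΔP = 2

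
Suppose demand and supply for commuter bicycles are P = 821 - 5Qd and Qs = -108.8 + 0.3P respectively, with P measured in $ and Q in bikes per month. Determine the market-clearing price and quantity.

Solving each curve for Q: Qd = 164.2 - 0.2P.
At equilibrium Qd = Qs, so 164.2 - 0.2P = -108.8 + 0.3P; collecting terms, 273 = 0.5P and P* = 546.
Substitute back: Q* = 164.2 - 0.2(546) = 55.

P* = 546, Q* = 55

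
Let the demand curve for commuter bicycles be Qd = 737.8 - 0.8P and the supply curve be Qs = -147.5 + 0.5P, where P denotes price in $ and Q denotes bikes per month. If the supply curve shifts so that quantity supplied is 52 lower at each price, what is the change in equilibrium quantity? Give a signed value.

At equilibrium Qd = Qs, so 737.8 - 0.8P = -147.5 + 0.5P; collecting terms, 885.3 = 1.3P and P* = 681.
Substitute back: Q* = 737.8 - 0.8(681) = 193.
After the shift, supply is Qs = -199.5 + 0.5P.
New equilibrium: 937.3 = 1.3P, so P = 721 and Q = 161.
ΔQ = 161 - 193 = -32.

ΔQ = -32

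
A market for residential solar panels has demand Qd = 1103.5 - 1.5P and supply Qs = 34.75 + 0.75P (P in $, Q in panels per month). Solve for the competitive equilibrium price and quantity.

At equilibrium Qd = Qs, so 1103.5 - 1.5P = 34.75 + 0.75P; collecting terms, 1068.75 = 2.25P and P* = 475.
From the demand curve, Q* = 1103.5 - 1.5(475) = 391.

P* = 475, Q* = 391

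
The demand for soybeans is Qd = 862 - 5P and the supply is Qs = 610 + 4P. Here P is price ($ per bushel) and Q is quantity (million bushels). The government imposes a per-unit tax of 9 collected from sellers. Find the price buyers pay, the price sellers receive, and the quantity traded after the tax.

Sellers keep P_s = P_b - 9 per unit, so supply in terms of the buyer price is Qs = 574 + 4P_b.
Market clearing requires 862 - 5P_b = 574 + 4P_b; hence 288 = 9P_b and P_b = 32.
So P_s = 23 and the quantity traded is Q = 862 - 5(32) = 702.

P_b = 32, P_s = 23, Q = 702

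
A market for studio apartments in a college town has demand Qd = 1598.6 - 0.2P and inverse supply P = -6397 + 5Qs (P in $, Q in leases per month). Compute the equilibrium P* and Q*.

Inverting to quantity form: Qs = 1279.4 + 0.2P.
Equating demand and supply, 1598.6 - 0.2P = 1279.4 + 0.2P gives 0.4P = 319.2, so P* = 798.
Plugging P* into demand: Q* = 1598.6 - 0.2(798) = 1439.

P* = 798, Q* = 1439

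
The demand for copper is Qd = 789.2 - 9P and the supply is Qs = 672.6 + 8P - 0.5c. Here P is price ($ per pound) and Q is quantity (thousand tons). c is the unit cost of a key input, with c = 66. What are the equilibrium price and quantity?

P* = 8.8, Q* = 710

With c = 66, supply is Qs = 639.6 + 8P.
The market clears where 789.2 - 9P = 639.6 + 8P. Rearranging, 17P = 149.6, hence P* = 8.8.
Substitute back: Q* = 789.2 - 9(8.8) = 710.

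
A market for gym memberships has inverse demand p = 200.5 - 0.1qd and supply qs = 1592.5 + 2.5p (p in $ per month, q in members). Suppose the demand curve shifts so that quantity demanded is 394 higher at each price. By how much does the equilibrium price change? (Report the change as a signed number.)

Inverting to quantity form: qd = 2005 - 10p.
The market clears where 2005 - 10p = 1592.5 + 2.5p. Rearranging, 12.5p = 412.5, hence p* = 33.
Then q* = 2005 - 10(33) = 1675.
After the shift, demand is qd = 2399 - 10p.
New equilibrium: 806.5 = 12.5p, so p = 64.52 and q = 1753.8.
Δp = 64.52 - 33 = 31.52.

Δp = 31.52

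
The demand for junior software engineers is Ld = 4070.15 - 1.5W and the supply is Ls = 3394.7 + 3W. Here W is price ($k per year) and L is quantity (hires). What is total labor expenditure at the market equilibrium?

The market clears where 4070.15 - 1.5W = 3394.7 + 3W. Rearranging, 4.5W = 675.45, hence W* = 150.1.
Substitute back: L* = 4070.15 - 1.5(150.1) = 3845.
Total labor expenditure = W* × L* = 150.1 × 3845 = 577134.5.

Total labor expenditure = 577134.5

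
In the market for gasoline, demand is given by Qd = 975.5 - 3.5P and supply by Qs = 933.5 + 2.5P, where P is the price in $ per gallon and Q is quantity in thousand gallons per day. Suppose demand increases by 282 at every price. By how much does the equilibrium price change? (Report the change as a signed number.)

The market clears where 975.5 - 3.5P = 933.5 + 2.5P. Rearranging, 6P = 42, hence P* = 7.
Plugging P* into demand: Q* = 975.5 - 3.5(7) = 951.
After the shift, demand is Qd = 1257.5 - 3.5P.
New equilibrium: 324 = 6P, so P = 54 and Q = 1068.5.
ΔP = 54 - 7 = 47.

ΔP = 47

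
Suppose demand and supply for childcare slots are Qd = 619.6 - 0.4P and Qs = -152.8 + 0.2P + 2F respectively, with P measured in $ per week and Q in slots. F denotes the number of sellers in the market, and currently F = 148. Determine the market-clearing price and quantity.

With F = 148, supply is Qs = 143.2 + 0.2P.
Equating demand and supply, 619.6 - 0.4P = 143.2 + 0.2P gives 0.6P = 476.4, so P* = 794.
From the demand curve, Q* = 619.6 - 0.4(794) = 302.

P* = 794, Q* = 302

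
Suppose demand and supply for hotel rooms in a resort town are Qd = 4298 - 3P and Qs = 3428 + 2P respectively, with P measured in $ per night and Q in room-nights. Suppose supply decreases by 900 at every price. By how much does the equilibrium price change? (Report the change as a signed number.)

ΔP = 180

The market clears where 4298 - 3P = 3428 + 2P. Rearranging, 5P = 870, hence P* = 174.
Then Q* = 4298 - 3(174) = 3776.
After the shift, supply is Qs = 2528 + 2P.
Re-solving, 5P = 1770 gives P = 354 and Q = 3236.
ΔP = 354 - 174 = 180.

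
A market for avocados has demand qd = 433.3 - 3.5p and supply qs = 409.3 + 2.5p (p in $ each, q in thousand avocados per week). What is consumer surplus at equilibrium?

Consumer surplus = 25116.07

At equilibrium qd = qs, so 433.3 - 3.5p = 409.3 + 2.5p; collecting terms, 24 = 6p and p* = 4.
From the demand curve, q* = 433.3 - 3.5(4) = 419.3.
Demand choke price (qd = 0): p = 433.3/3.5 = 123.8. Consumer surplus = ½ × (123.8 - 4) × 419.3 = 25116.07.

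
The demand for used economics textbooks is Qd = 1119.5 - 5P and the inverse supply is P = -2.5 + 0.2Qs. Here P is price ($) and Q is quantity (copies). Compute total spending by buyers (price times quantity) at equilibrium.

Total spending by buyers = 62656.2

Solving each curve for Q: Qs = 12.5 + 5P.
Set Qd = Qs: 1119.5 - 5P = 12.5 + 5P, so 1107 = 10P and P* = 110.7.
Then Q* = 1119.5 - 5(110.7) = 566.
Total spending by buyers = P* × Q* = 110.7 × 566 = 62656.2.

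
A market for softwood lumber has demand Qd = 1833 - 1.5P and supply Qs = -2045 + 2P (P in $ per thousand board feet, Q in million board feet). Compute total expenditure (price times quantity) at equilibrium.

The market clears where 1833 - 1.5P = -2045 + 2P. Rearranging, 3.5P = 3878, hence P* = 1108.
Then Q* = 1833 - 1.5(1108) = 171.
Total expenditure = P* × Q* = 1108 × 171 = 189468.

Total expenditure = 189468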